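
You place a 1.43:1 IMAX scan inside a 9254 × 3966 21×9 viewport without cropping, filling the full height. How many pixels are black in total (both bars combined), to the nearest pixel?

Content width = 3966 × 1.430 ≈ 5671.3800 px.
9254 − 5671.3800 = 3582.6200 px of bars.
That's 3582.6200 × 3966 ≈ 14208671 black pixels.

14208671 pixels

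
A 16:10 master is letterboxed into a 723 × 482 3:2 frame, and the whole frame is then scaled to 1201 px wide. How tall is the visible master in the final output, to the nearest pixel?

Fitted into 723×482, the master spans the width; its height is 723 × 10/16 ≈ 451.88 px.
The frame scales by 1201/723 = 1.6611; 451.88 × 1.6611 ≈ 750.62 px.

751 px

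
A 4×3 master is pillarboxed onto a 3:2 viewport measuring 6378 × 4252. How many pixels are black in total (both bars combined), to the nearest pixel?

3013251 pixels

4×3 (1.333) < 3:2 (1.500), so the master fills the height.
Content width = 4252 × 4/3 ≈ 5669.3333 px.
6378 − 5669.3333 = 708.6667 px of bars.
That's 708.6667 × 4252 ≈ 3013251 black pixels.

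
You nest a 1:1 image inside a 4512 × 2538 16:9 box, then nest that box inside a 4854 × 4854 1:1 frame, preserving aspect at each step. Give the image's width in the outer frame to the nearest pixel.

2730 px

First fit — 1:1 into 4512×2538 spans the height: 2538.00 × 2538.00.
Second fit — the 16:9 canvas into 4854×4854 spans the width: 4854.00 × 2730.38 (×1.0758 from 4512×2538).
Applying the same ×1.0758: 2538.00 → 2730.38.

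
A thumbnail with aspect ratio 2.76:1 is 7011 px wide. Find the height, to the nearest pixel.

2540 px

At 2.76:1, 7011 / 2.760 ≈ 2540.22.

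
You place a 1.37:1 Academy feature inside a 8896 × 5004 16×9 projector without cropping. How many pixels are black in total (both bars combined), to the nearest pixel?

1.37:1 Academy is narrower than 16×9, so it spans the full height.
Content width = 5004 × 1.370 ≈ 6855.4800 px.
8896 − 6855.4800 = 2040.5200 px of bars.
That's 2040.5200 × 5004 ≈ 10210762 black pixels.

10210762 pixels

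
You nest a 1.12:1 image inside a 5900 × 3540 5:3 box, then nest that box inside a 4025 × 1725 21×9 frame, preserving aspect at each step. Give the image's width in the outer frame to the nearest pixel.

1.12:1 in 5900×3540: fills the height, so the image is 3964.80 × 3540.00.
5:3 in 4025×1725: fills the height, so the intermediate becomes 2875.00 × 1725.00 — a scale of ×0.4873.
The image scales with it: width 3964.80 × 0.4873 ≈ 1932.00.

1932 px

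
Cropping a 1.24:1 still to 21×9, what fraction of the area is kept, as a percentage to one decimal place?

53.1%

The width stays; only height is cut (since 21×9 is wider than 1.24:1).
Fraction kept = (1.240)/(2.333) ≈ 53.14%.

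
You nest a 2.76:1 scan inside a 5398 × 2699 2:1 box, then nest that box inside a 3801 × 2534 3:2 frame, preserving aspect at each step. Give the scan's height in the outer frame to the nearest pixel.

First fit — 2.76:1 into 5398×2699 spans the width: 5398.00 × 1955.80.
The 2:1 canvas is width-limited in 3801×2534, giving 3801.00 × 1900.50; scale factor 0.7041.
So the scan's height is 1955.80 × 0.7041 ≈ 1377.17.

1377 px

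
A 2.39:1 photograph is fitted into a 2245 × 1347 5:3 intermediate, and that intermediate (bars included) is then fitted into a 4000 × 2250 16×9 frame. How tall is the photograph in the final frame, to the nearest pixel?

2.39:1 in 2245×1347: fills the width, so the photograph is 2245.00 × 939.33.
5:3 in 4000×2250: fills the height, so the intermediate becomes 3750.00 × 2250.00 — a scale of ×1.6704.
So the photograph's height is 939.33 × 1.6704 ≈ 1569.04.

1569 px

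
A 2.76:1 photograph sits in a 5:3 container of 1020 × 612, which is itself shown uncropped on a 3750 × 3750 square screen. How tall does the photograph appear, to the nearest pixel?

1359 px

Inside the 1020×612 canvas the photograph is width-limited at 1020.00 × 369.57.
5:3 in 3750×3750: fills the width, so the intermediate becomes 3750.00 × 2250.00 — a scale of ×3.6765.
So the photograph's height is 369.57 × 3.6765 ≈ 1358.70.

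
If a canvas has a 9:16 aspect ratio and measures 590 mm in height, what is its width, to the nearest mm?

590 / 16 × 9 = 331.88.

332 mm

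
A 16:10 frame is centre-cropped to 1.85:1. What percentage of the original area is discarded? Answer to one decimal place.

13.5%

The width stays; only height is cut (since 1.85:1 is wider than 16:10).
Area ratio = (1.600)/(1.850) = 86.49%; the remaining 13.51% is cropped out.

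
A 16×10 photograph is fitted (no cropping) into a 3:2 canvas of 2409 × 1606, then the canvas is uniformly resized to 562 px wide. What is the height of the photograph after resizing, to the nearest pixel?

351 px

At 2409×1606 the photograph is width-limited, so height = 2409 × 10/16 ≈ 1505.62 px.
Scaling 2409 → 562 is ×0.2333, so the height becomes 1505.62 × 0.2333 ≈ 351.25 px.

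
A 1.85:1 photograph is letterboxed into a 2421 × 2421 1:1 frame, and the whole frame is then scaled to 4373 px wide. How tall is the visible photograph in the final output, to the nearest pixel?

At 2421×2421 the photograph is width-limited, so height = 2421 / 1.850 ≈ 1308.65 px.
Resizing to 4373 px wide multiplies everything by 1.8063: 1308.65 → 2363.78 px.

2364 px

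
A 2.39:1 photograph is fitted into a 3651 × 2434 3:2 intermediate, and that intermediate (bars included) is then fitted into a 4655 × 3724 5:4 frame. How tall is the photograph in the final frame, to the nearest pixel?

Inside the 3651×2434 canvas the photograph is width-limited at 3651.00 × 1527.62.
3:2 in 4655×3724: fills the width, so the intermediate becomes 4655.00 × 3103.33 — a scale of ×1.2750.
So the photograph's height is 1527.62 × 1.2750 ≈ 1947.70.

1948 px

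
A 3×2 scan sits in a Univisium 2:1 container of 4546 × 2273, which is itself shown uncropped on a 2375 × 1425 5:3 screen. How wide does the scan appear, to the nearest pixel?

3×2 in 4546×2273: fills the height, so the scan is 3409.50 × 2273.00.
The Univisium 2:1 canvas is width-limited in 2375×1425, giving 2375.00 × 1187.50; scale factor 0.5224.
Applying the same ×0.5224: 3409.50 → 1781.25.

1781 px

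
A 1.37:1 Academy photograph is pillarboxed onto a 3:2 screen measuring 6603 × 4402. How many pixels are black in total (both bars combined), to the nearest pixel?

1.37:1 Academy (1.370) < 3:2 (1.500), so the photograph fills the height.
The photograph is 4402 × 1.370 ≈ 6030.7400 px wide.
Leftover width: 6603 − 6030.7400 = 572.2600 px.
Bar area = 572.2600 × 4402 ≈ 2519089 px.

2519089 pixels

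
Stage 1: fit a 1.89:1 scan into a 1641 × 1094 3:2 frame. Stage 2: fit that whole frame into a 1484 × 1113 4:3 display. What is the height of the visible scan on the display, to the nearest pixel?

785 px

1.89:1 in 1641×1094: fills the width, so the scan is 1641.00 × 868.25.
Second fit — the 3:2 canvas into 1484×1113 spans the width: 1484.00 × 989.33 (×0.9043 from 1641×1094).
The scan scales with it: height 868.25 × 0.9043 ≈ 785.19.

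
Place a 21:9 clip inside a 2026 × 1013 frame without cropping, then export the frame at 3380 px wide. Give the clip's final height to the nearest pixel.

1449 px

Fitted into 2026×1013, the clip spans the width; its height is 2026 × 9/21 ≈ 868.29 px.
Scaling 2026 → 3380 is ×1.6683, so the height becomes 868.29 × 1.6683 ≈ 1448.57 px.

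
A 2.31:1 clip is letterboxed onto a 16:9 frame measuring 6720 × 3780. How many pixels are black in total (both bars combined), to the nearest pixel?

5852509 pixels

2.31:1 (2.310) > 16:9 (1.778), so the clip fills the width.
That makes the image 2909.0909 px tall (6720 / 2.310).
Black = 3780 − 2909.0909 = 870.9091 px.
Across the 6720-px span: 870.9091 × 6720 ≈ 5852509 px.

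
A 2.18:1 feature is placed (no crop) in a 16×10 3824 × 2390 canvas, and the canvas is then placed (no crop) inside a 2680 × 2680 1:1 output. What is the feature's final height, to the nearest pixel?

First fit — 2.18:1 into 3824×2390 spans the width: 3824.00 × 1754.13.
16×10 in 2680×2680: fills the width, so the intermediate becomes 2680.00 × 1675.00 — a scale of ×0.7008.
So the feature's height is 1754.13 × 0.7008 ≈ 1229.36.

1229 px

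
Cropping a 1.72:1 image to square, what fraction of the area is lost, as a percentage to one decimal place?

41.9%

Going from 1.72:1 to square means cutting width while keeping height.
(1.000)/(1.720) ≈ 0.581 of the area survives, leaving 41.86% discarded.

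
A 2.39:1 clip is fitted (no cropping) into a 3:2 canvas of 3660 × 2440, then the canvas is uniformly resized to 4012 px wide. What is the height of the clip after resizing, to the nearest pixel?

In the 3660×2440 frame the clip fills the width: height = 3660 / 2.390 ≈ 1531.38 px.
Scaling 3660 → 4012 is ×1.0962, so the height becomes 1531.38 × 1.0962 ≈ 1678.66 px.

1679 px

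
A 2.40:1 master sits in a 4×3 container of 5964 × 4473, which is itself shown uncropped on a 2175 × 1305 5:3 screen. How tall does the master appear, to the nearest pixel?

725 px

Inside the 5964×4473 canvas the master is width-limited at 5964.00 × 2485.00.
4×3 in 2175×1305: fills the height, so the intermediate becomes 1740.00 × 1305.00 — a scale of ×0.2918.
The master scales with it: height 2485.00 × 0.2918 ≈ 725.00.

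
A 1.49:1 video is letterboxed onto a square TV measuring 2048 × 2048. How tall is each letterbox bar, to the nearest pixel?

Since 1.490 > 1.000, the video is width-limited.
The video is 2048 / 1.490 ≈ 1374.50 px tall.
2048 − 1374.50 = 673.50 px of bars (336.75 each).

337 px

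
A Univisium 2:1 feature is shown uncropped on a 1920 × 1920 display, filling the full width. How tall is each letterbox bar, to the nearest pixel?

Content height = 1920 × 1/2 ≈ 960.00 px.
1920 − 960.00 = 960.00 px of bars (480.00 each).

480 px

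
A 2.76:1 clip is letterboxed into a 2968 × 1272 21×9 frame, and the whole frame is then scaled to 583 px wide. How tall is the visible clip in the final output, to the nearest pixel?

211 px

In the 2968×1272 frame the clip fills the width: height = 2968 / 2.760 ≈ 1075.36 px.
The frame scales by 583/2968 = 0.1964; 1075.36 × 0.1964 ≈ 211.23 px.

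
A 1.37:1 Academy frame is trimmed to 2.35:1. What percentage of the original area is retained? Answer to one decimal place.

58.3%

Going from 1.37:1 Academy to 2.35:1 means cutting height while keeping width.
(1.370)/(2.350) ≈ 0.583 of the area survives.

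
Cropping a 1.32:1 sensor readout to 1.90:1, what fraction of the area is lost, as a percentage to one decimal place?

30.5%

The width stays; only height is cut (since 1.90:1 is wider than 1.32:1).
Fraction kept = (1.320)/(1.900) ≈ 69.47%, so 30.53% is lost.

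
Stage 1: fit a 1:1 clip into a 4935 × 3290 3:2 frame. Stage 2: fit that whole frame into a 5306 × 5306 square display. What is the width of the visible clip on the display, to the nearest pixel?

3537 px

Inside the 4935×3290 canvas the clip is height-limited at 3290.00 × 3290.00.
3:2 in 5306×5306: fills the width, so the intermediate becomes 5306.00 × 3537.33 — a scale of ×1.0752.
Applying the same ×1.0752: 3290.00 → 3537.33.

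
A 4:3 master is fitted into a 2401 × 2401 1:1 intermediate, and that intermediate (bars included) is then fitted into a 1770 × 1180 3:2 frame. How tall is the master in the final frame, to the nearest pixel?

Inside the 2401×2401 canvas the master is width-limited at 2401.00 × 1800.75.
Second fit — the 1:1 canvas into 1770×1180 spans the height: 1180.00 × 1180.00 (×0.4915 from 2401×2401).
The master scales with it: height 1800.75 × 0.4915 ≈ 885.00.

885 px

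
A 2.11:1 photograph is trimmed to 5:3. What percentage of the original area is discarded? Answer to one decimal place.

Going from 2.11:1 to 5:3 means cutting width while keeping height.
(1.667)/(2.110) ≈ 0.790 of the area survives, leaving 21.01% discarded.

21.0%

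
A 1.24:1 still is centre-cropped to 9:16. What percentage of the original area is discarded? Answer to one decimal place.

54.6%

Going from 1.24:1 to 9:16 means cutting width while keeping height.
Fraction kept = (0.562)/(1.240) ≈ 45.36%, so 54.64% is lost.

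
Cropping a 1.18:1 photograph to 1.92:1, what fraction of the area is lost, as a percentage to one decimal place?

Going from 1.18:1 to 1.92:1 means cutting height while keeping width.
(1.180)/(1.920) ≈ 0.615 of the area survives, leaving 38.54% discarded.

38.5%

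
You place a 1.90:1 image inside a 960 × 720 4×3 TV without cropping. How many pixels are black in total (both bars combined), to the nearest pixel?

206147 pixels

1.90:1 (1.900) > 4×3 (1.333), so the image fills the width.
Content height = 960 / 1.900 ≈ 505.2632 px.
Leftover height: 720 − 505.2632 = 214.7368 px.
Bar area = 214.7368 × 960 ≈ 206147 px.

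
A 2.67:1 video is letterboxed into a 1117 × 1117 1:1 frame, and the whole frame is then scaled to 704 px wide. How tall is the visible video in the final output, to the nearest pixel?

In the 1117×1117 frame the video fills the width: height = 1117 / 2.670 ≈ 418.35 px.
Resizing to 704 px wide multiplies everything by 0.6303: 418.35 → 263.67 px.

264 px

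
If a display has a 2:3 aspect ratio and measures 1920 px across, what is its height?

1920 × 3/2 = 2880.

2880 px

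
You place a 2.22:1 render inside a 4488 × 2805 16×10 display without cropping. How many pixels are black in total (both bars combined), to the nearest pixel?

3515802 pixels

2.22:1 (2.220) > 16×10 (1.600), so the render fills the width.
The render is 4488 / 2.220 ≈ 2021.6216 px tall.
Leftover height: 2805 − 2021.6216 = 783.3784 px.
Across the 4488-px span: 783.3784 × 4488 ≈ 3515802 px.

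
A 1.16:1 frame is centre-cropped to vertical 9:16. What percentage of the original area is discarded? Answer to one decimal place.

51.5%

The height stays; only width is cut (since vertical 9:16 is narrower than 1.16:1).
Area ratio = (0.562)/(1.160) = 48.49%; the remaining 51.51% is cropped out.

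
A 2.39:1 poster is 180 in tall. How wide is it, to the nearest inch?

430 in

180 × 2.390 = 430.20.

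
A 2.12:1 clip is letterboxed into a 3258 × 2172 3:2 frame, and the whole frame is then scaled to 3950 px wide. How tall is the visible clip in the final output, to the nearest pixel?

At 3258×2172 the clip is width-limited, so height = 3258 / 2.120 ≈ 1536.79 px.
Resizing to 3950 px wide multiplies everything by 1.2124: 1536.79 → 1863.21 px.

1863 px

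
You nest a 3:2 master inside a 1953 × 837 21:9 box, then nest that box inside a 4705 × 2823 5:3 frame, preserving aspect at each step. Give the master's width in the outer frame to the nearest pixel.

3025 px

3:2 in 1953×837: fills the height, so the master is 1255.50 × 837.00.
The 21:9 canvas is width-limited in 4705×2823, giving 4705.00 × 2016.43; scale factor 2.4091.
Applying the same ×2.4091: 1255.50 → 3024.64.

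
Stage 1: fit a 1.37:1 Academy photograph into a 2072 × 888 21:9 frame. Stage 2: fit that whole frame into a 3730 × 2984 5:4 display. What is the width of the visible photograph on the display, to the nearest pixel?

Inside the 2072×888 canvas the photograph is height-limited at 1216.56 × 888.00.
21:9 in 3730×2984: fills the width, so the intermediate becomes 3730.00 × 1598.57 — a scale of ×1.8002.
The photograph scales with it: width 1216.56 × 1.8002 ≈ 2190.04.

2190 px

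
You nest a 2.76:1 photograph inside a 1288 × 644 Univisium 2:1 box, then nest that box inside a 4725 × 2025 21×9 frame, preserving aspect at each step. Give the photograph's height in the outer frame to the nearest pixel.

2.76:1 in 1288×644: fills the width, so the photograph is 1288.00 × 466.67.
Second fit — the Univisium 2:1 canvas into 4725×2025 spans the height: 4050.00 × 2025.00 (×3.1444 from 1288×644).
Applying the same ×3.1444: 466.67 → 1467.39.

1467 px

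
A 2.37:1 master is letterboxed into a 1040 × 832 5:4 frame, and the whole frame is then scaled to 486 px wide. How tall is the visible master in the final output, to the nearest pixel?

At 1040×832 the master is width-limited, so height = 1040 / 2.370 ≈ 438.82 px.
Resizing to 486 px wide multiplies everything by 0.4673: 438.82 → 205.06 px.

205 px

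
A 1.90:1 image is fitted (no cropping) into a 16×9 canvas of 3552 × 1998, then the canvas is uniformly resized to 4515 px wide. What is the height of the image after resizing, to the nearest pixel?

2376 px

At 3552×1998 the image is width-limited, so height = 3552 / 1.900 ≈ 1869.47 px.
The frame scales by 4515/3552 = 1.2711; 1869.47 × 1.2711 ≈ 2376.32 px.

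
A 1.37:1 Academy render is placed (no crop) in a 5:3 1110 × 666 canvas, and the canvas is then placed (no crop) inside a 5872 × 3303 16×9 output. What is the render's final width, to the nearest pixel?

First fit — 1.37:1 Academy into 1110×666 spans the height: 912.42 × 666.00.
The 5:3 canvas is height-limited in 5872×3303, giving 5505.00 × 3303.00; scale factor 4.9595.
The render scales with it: width 912.42 × 4.9595 ≈ 4525.11.

4525 px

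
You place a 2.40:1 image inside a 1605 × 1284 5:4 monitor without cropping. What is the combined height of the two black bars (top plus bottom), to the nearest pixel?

615 px

Since 2.400 > 1.250, the image is width-limited.
That makes the image 668.75 px tall (1605 / 2.400).
1284 − 668.75 = 615.25 px of bars.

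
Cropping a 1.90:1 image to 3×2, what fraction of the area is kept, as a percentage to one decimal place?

Going from 1.90:1 to 3×2 means cutting width while keeping height.
(1.500)/(1.900) ≈ 0.789 of the area survives.

78.9%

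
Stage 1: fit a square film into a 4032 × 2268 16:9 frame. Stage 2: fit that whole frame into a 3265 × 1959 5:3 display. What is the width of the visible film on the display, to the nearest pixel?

1837 px

square in 4032×2268: fills the height, so the film is 2268.00 × 2268.00.
16:9 in 3265×1959: fills the width, so the intermediate becomes 3265.00 × 1836.56 — a scale of ×0.8098.
So the film's width is 2268.00 × 0.8098 ≈ 1836.56.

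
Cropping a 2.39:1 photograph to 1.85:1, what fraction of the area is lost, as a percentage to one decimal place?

22.6%

1.85:1 is narrower than 2.39:1, so the crop keeps the full height and trims the width.
Fraction kept = (1.850)/(2.390) ≈ 77.41%, so 22.59% is lost.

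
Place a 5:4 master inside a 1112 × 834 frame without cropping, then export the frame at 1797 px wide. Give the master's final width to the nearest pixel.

1685 px

At 1112×834 the master is height-limited, so width = 834 × 5/4 ≈ 1042.50 px.
Resizing to 1797 px wide multiplies everything by 1.6160: 1042.50 → 1684.69 px.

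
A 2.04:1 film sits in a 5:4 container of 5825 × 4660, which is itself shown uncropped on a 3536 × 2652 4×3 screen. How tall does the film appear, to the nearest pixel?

2.04:1 in 5825×4660: fills the width, so the film is 5825.00 × 2855.39.
The 5:4 canvas is height-limited in 3536×2652, giving 3315.00 × 2652.00; scale factor 0.5691.
So the film's height is 2855.39 × 0.5691 ≈ 1625.00.

1625 px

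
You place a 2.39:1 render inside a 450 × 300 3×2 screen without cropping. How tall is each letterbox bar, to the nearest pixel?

2.39:1 (2.390) > 3×2 (1.500), so the render fills the width.
The render is 450 / 2.390 ≈ 188.28 px tall.
Leftover height: 300 − 188.28 = 111.72 px → 55.86 each side.

56 px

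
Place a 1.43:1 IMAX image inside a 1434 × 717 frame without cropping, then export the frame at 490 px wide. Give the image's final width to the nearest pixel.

Fitted into 1434×717, the image spans the height; its width is 717 × 1.430 ≈ 1025.31 px.
Resizing to 490 px wide multiplies everything by 0.3417: 1025.31 → 350.35 px.

350 px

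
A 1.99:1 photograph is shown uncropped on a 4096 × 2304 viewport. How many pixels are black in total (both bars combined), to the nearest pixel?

1006422 pixels

1.99:1 (1.990) > 16×9 (1.778), so the photograph fills the width.
The photograph is 4096 / 1.990 ≈ 2058.2915 px tall.
Black = 2304 − 2058.2915 = 245.7085 px.
That's 245.7085 × 4096 ≈ 1006422 black pixels.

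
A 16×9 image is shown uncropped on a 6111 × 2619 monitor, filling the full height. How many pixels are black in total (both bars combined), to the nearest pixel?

3810645 pixels

That makes the image 4656.0000 px wide (2619 × 16/9).
Leftover width: 6111 − 4656.0000 = 1455.0000 px.
Across the 2619-px span: 1455.0000 × 2619 ≈ 3810645 px.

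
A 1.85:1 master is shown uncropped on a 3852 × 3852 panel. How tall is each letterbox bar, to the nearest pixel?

Since 1.850 > 1.000, the master is width-limited.
Content height = 3852 / 1.850 ≈ 2082.16 px.
3852 − 2082.16 = 1769.84 px of bars (884.92 each).

885 px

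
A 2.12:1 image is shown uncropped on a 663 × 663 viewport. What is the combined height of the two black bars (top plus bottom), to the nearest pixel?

2.12:1 is wider than 1:1, so it spans the full width.
The image is 663 / 2.120 ≈ 312.74 px tall.
Black = 663 − 312.74 = 350.26 px.

350 px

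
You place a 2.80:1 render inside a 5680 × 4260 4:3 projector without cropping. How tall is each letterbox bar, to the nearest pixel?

1116 px

2.80:1 is wider than 4:3, so it spans the full width.
Content height = 5680 / 2.800 ≈ 2028.57 px.
Black = 4260 − 2028.57 = 2231.43 px, or 1115.71 per bar.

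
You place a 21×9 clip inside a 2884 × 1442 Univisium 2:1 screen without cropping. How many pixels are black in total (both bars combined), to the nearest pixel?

Since 2.333 > 2.000, the clip is width-limited.
That makes the image 1236.0000 px tall (2884 × 9/21).
Leftover height: 1442 − 1236.0000 = 206.0000 px.
Bar area = 206.0000 × 2884 ≈ 594104 px.

594104 pixels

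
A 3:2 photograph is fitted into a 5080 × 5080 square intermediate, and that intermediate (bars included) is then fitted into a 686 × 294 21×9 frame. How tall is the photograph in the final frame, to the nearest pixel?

3:2 in 5080×5080: fills the width, so the photograph is 5080.00 × 3386.67.
The square canvas is height-limited in 686×294, giving 294.00 × 294.00; scale factor 0.0579.
The photograph scales with it: height 3386.67 × 0.0579 ≈ 196.00.

196 px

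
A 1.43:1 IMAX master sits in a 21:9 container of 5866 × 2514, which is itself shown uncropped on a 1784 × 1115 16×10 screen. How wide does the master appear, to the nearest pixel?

Inside the 5866×2514 canvas the master is height-limited at 3595.02 × 2514.00.
Second fit — the 21:9 canvas into 1784×1115 spans the width: 1784.00 × 764.57 (×0.3041 from 5866×2514).
So the master's width is 3595.02 × 0.3041 ≈ 1093.34.

1093 px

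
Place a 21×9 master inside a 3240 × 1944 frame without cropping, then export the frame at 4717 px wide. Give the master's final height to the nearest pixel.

In the 3240×1944 frame the master fills the width: height = 3240 × 9/21 ≈ 1388.57 px.
Resizing to 4717 px wide multiplies everything by 1.4559: 1388.57 → 2021.57 px.

2022 px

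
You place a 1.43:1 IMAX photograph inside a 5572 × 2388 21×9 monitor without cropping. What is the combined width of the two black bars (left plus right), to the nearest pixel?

1.43:1 IMAX is narrower than 21×9, so it spans the full height.
That makes the image 3414.84 px wide (2388 × 1.430).
Black = 5572 − 3414.84 = 2157.16 px.

2157 px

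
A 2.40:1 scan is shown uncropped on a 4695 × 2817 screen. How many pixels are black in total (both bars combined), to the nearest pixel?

2.40:1 (2.400) > 5:3 (1.667), so the scan fills the width.
The scan is 4695 / 2.400 ≈ 1956.2500 px tall.
Black = 2817 − 1956.2500 = 860.7500 px.
Bar area = 860.7500 × 4695 ≈ 4041221 px.

4041221 pixels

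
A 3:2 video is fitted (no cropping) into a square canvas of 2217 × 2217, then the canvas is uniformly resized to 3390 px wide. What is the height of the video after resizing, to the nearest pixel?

2260 px

Fitted into 2217×2217, the video spans the width; its height is 2217 × 2/3 ≈ 1478.00 px.
The frame scales by 3390/2217 = 1.5291; 1478.00 × 1.5291 ≈ 2260.00 px.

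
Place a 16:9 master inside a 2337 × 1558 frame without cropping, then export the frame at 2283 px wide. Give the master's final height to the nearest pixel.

In the 2337×1558 frame the master fills the width: height = 2337 × 9/16 ≈ 1314.56 px.
Resizing to 2283 px wide multiplies everything by 0.9769: 1314.56 → 1284.19 px.

1284 px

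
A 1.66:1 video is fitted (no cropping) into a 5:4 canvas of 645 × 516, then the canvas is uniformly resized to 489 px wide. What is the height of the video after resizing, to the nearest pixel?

At 645×516 the video is width-limited, so height = 645 / 1.660 ≈ 388.55 px.
The frame scales by 489/645 = 0.7581; 388.55 × 0.7581 ≈ 294.58 px.

295 px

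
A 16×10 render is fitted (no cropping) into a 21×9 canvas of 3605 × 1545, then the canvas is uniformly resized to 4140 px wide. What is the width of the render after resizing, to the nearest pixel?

In the 3605×1545 frame the render fills the height: width = 1545 × 16/10 ≈ 2472.00 px.
Resizing to 4140 px wide multiplies everything by 1.1484: 2472.00 → 2838.86 px.

2839 px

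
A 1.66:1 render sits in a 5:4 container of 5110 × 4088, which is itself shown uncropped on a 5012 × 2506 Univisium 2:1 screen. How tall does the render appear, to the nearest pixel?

1887 px

1.66:1 in 5110×4088: fills the width, so the render is 5110.00 × 3078.31.
The 5:4 canvas is height-limited in 5012×2506, giving 3132.50 × 2506.00; scale factor 0.6130.
So the render's height is 3078.31 × 0.6130 ≈ 1887.05.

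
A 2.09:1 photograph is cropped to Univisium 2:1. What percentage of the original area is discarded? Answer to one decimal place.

The height stays; only width is cut (since Univisium 2:1 is narrower than 2.09:1).
Fraction kept = (2.000)/(2.090) ≈ 95.69%, so 4.31% is lost.

4.3%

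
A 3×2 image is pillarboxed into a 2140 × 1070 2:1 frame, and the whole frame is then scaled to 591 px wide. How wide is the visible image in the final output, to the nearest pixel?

443 px

Fitted into 2140×1070, the image spans the height; its width is 1070 × 3/2 ≈ 1605.00 px.
The frame scales by 591/2140 = 0.2762; 1605.00 × 0.2762 ≈ 443.25 px.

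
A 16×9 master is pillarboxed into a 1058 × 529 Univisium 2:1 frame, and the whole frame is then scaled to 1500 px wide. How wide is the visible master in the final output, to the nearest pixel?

1333 px

In the 1058×529 frame the master fills the height: width = 529 × 16/9 ≈ 940.44 px.
Resizing to 1500 px wide multiplies everything by 1.4178: 940.44 → 1333.33 px.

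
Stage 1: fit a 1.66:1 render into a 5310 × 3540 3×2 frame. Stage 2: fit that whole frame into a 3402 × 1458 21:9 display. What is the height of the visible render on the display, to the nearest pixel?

Inside the 5310×3540 canvas the render is width-limited at 5310.00 × 3198.80.
Second fit — the 3×2 canvas into 3402×1458 spans the height: 2187.00 × 1458.00 (×0.4119 from 5310×3540).
The render scales with it: height 3198.80 × 0.4119 ≈ 1317.47.

1317 px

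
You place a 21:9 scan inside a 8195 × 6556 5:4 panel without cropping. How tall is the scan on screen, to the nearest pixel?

3512 px

21:9 (2.333) > 5:4 (1.250), so the scan fills the width.
The scan is 8195 × 9/21 ≈ 3512.14 px tall.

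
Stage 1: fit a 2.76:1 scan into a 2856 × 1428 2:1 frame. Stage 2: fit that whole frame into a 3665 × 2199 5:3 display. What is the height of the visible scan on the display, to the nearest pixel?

Inside the 2856×1428 canvas the scan is width-limited at 2856.00 × 1034.78.
2:1 in 3665×2199: fills the width, so the intermediate becomes 3665.00 × 1832.50 — a scale of ×1.2833.
The scan scales with it: height 1034.78 × 1.2833 ≈ 1327.90.

1328 px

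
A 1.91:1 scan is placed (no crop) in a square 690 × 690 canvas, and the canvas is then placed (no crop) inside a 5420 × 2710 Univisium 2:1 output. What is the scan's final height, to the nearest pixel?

First fit — 1.91:1 into 690×690 spans the width: 690.00 × 361.26.
square in 5420×2710: fills the height, so the intermediate becomes 2710.00 × 2710.00 — a scale of ×3.9275.
So the scan's height is 361.26 × 3.9275 ≈ 1418.85.

1419 px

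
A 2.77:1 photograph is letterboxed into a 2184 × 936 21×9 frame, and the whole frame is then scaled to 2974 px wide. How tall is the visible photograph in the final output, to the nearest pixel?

Fitted into 2184×936, the photograph spans the width; its height is 2184 / 2.770 ≈ 788.45 px.
Resizing to 2974 px wide multiplies everything by 1.3617: 788.45 → 1073.65 px.

1074 px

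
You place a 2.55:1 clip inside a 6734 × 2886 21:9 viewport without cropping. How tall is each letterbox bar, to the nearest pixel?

123 px

2.55:1 is wider than 21:9, so it spans the full width.
That makes the image 2640.78 px tall (6734 / 2.550).
2886 − 2640.78 = 245.22 px of bars (122.61 each).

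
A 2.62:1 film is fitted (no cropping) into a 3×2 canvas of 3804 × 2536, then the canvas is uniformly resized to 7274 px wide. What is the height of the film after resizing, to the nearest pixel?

At 3804×2536 the film is width-limited, so height = 3804 / 2.620 ≈ 1451.91 px.
Scaling 3804 → 7274 is ×1.9122, so the height becomes 1451.91 × 1.9122 ≈ 2776.34 px.

2776 px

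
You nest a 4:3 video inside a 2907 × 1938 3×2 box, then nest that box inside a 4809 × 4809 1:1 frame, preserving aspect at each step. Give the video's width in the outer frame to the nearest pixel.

4275 px

4:3 in 2907×1938: fills the height, so the video is 2584.00 × 1938.00.
Second fit — the 3×2 canvas into 4809×4809 spans the width: 4809.00 × 3206.00 (×1.6543 from 2907×1938).
Applying the same ×1.6543: 2584.00 → 4274.67.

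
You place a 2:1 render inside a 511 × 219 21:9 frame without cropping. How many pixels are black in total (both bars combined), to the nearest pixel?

Since 2.000 < 2.333, the render is height-limited.
That makes the image 438.0000 px wide (219 × 2/1).
Leftover width: 511 − 438.0000 = 73.0000 px.
That's 73.0000 × 219 ≈ 15987 black pixels.

15987 pixels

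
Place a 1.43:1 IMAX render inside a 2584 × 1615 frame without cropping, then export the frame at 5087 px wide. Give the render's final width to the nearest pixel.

In the 2584×1615 frame the render fills the height: width = 1615 × 1.430 ≈ 2309.45 px.
Resizing to 5087 px wide multiplies everything by 1.9687: 2309.45 → 4546.51 px.

4547 px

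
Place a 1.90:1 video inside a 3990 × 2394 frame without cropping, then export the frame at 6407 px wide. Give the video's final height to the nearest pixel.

Fitted into 3990×2394, the video spans the width; its height is 3990 / 1.900 ≈ 2100.00 px.
Resizing to 6407 px wide multiplies everything by 1.6058: 2100.00 → 3372.11 px.

3372 px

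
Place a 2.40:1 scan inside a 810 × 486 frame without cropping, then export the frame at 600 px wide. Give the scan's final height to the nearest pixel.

In the 810×486 frame the scan fills the width: height = 810 / 2.400 ≈ 337.50 px.
The frame scales by 600/810 = 0.7407; 337.50 × 0.7407 ≈ 250.00 px.

250 px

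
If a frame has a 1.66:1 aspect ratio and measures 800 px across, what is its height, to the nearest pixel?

Height = 800 / 1.660 = 481.93.

482 px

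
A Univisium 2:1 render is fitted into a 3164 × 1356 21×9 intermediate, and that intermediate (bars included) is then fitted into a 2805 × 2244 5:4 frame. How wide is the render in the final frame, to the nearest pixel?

2404 px

Inside the 3164×1356 canvas the render is height-limited at 2712.00 × 1356.00.
21×9 in 2805×2244: fills the width, so the intermediate becomes 2805.00 × 1202.14 — a scale of ×0.8865.
Applying the same ×0.8865: 2712.00 → 2404.29.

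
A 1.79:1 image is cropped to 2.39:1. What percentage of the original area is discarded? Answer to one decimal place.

Going from 1.79:1 to 2.39:1 means cutting height while keeping width.
Area ratio = (1.790)/(2.390) = 74.90%; the remaining 25.10% is cropped out.

25.1%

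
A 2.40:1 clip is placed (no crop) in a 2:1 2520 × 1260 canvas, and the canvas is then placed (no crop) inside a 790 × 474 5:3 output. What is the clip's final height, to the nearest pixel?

2.40:1 in 2520×1260: fills the width, so the clip is 2520.00 × 1050.00.
The 2:1 canvas is width-limited in 790×474, giving 790.00 × 395.00; scale factor 0.3135.
So the clip's height is 1050.00 × 0.3135 ≈ 329.17.

329 px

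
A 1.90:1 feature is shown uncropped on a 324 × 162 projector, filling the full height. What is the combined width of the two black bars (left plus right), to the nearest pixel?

16 px

That makes the image 307.80 px wide (162 × 1.900).
Leftover width: 324 − 307.80 = 16.20 px.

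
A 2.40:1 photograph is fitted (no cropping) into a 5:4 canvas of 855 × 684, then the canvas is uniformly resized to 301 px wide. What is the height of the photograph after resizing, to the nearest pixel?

125 px

In the 855×684 frame the photograph fills the width: height = 855 / 2.400 ≈ 356.25 px.
The frame scales by 301/855 = 0.3520; 356.25 × 0.3520 ≈ 125.42 px.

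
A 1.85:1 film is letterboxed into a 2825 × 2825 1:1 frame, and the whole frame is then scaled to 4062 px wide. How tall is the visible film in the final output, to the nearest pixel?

In the 2825×2825 frame the film fills the width: height = 2825 / 1.850 ≈ 1527.03 px.
Scaling 2825 → 4062 is ×1.4379, so the height becomes 1527.03 × 1.4379 ≈ 2195.68 px.

2196 px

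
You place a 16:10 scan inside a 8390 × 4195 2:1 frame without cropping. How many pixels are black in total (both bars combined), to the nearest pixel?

16:10 (1.600) < 2:1 (2.000), so the scan fills the height.
Content width = 4195 × 16/10 ≈ 6712.0000 px.
8390 − 6712.0000 = 1678.0000 px of bars.
Across the 4195-px span: 1678.0000 × 4195 ≈ 7039210 px.

7039210 pixels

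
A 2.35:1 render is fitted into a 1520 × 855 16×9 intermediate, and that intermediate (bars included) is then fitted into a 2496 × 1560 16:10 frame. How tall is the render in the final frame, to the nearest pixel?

1062 px

2.35:1 in 1520×855: fills the width, so the render is 1520.00 × 646.81.
16×9 in 2496×1560: fills the width, so the intermediate becomes 2496.00 × 1404.00 — a scale of ×1.6421.
Applying the same ×1.6421: 646.81 → 1062.13.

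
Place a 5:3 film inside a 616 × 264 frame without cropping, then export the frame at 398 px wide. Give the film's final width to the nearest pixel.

Fitted into 616×264, the film spans the height; its width is 264 × 5/3 ≈ 440.00 px.
Resizing to 398 px wide multiplies everything by 0.6461: 440.00 → 284.29 px.

284 px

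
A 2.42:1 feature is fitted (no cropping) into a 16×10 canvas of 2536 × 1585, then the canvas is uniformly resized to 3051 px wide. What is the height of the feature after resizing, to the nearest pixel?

In the 2536×1585 frame the feature fills the width: height = 2536 / 2.420 ≈ 1047.93 px.
The frame scales by 3051/2536 = 1.2031; 1047.93 × 1.2031 ≈ 1260.74 px.

1261 px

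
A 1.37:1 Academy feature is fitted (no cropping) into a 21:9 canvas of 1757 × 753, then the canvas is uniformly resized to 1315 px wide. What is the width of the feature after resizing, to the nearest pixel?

In the 1757×753 frame the feature fills the height: width = 753 × 1.370 ≈ 1031.61 px.
Scaling 1757 → 1315 is ×0.7484, so the width becomes 1031.61 × 0.7484 ≈ 772.09 px.

772 px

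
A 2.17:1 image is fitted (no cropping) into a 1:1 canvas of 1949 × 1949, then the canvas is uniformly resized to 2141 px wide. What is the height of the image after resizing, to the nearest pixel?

In the 1949×1949 frame the image fills the width: height = 1949 / 2.170 ≈ 898.16 px.
Scaling 1949 → 2141 is ×1.0985, so the height becomes 898.16 × 1.0985 ≈ 986.64 px.

987 px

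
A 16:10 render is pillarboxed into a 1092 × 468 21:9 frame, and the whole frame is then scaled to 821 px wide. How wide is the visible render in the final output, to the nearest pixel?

563 px

In the 1092×468 frame the render fills the height: width = 468 × 16/10 ≈ 748.80 px.
Scaling 1092 → 821 is ×0.7518, so the width becomes 748.80 × 0.7518 ≈ 562.97 px.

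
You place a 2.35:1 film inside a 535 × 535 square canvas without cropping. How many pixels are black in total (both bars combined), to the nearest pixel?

Since 2.350 > 1.000, the film is width-limited.
Content height = 535 / 2.350 ≈ 227.6596 px.
535 − 227.6596 = 307.3404 px of bars.
Bar area = 307.3404 × 535 ≈ 164427 px.

164427 pixels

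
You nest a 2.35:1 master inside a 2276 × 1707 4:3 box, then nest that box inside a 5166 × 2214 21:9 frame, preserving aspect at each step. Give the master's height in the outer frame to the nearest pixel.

1256 px

Inside the 2276×1707 canvas the master is width-limited at 2276.00 × 968.51.
The 4:3 canvas is height-limited in 5166×2214, giving 2952.00 × 2214.00; scale factor 1.2970.
The master scales with it: height 968.51 × 1.2970 ≈ 1256.17.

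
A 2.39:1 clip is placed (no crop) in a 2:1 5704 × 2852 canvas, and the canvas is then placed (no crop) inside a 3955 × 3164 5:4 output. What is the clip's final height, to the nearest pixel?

First fit — 2.39:1 into 5704×2852 spans the width: 5704.00 × 2386.61.
2:1 in 3955×3164: fills the width, so the intermediate becomes 3955.00 × 1977.50 — a scale of ×0.6934.
Applying the same ×0.6934: 2386.61 → 1654.81.

1655 px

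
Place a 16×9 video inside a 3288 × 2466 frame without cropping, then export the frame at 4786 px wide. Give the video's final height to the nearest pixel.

Fitted into 3288×2466, the video spans the width; its height is 3288 × 9/16 ≈ 1849.50 px.
Scaling 3288 → 4786 is ×1.4556, so the height becomes 1849.50 × 1.4556 ≈ 2692.12 px.

2692 px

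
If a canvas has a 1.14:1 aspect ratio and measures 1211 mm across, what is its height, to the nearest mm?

1062 mm

1211 / 1.140 = 1062.28.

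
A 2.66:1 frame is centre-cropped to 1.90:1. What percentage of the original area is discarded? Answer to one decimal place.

The height stays; only width is cut (since 1.90:1 is narrower than 2.66:1).
Fraction kept = (1.900)/(2.660) ≈ 71.43%, so 28.57% is lost.

28.6%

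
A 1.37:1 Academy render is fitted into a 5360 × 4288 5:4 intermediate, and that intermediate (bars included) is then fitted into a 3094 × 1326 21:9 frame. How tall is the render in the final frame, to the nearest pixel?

1210 px

Inside the 5360×4288 canvas the render is width-limited at 5360.00 × 3912.41.
Second fit — the 5:4 canvas into 3094×1326 spans the height: 1657.50 × 1326.00 (×0.3092 from 5360×4288).
Applying the same ×0.3092: 3912.41 → 1209.85.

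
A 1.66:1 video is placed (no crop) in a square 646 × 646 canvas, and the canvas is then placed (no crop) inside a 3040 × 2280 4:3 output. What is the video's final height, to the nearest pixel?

Inside the 646×646 canvas the video is width-limited at 646.00 × 389.16.
The square canvas is height-limited in 3040×2280, giving 2280.00 × 2280.00; scale factor 3.5294.
Applying the same ×3.5294: 389.16 → 1373.49.

1373 px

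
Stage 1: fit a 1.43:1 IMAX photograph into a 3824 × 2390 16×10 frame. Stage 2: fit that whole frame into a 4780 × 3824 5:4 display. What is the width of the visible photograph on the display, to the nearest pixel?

First fit — 1.43:1 IMAX into 3824×2390 spans the height: 3417.70 × 2390.00.
Second fit — the 16×10 canvas into 4780×3824 spans the width: 4780.00 × 2987.50 (×1.2500 from 3824×2390).
So the photograph's width is 3417.70 × 1.2500 ≈ 4272.12.

4272 px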